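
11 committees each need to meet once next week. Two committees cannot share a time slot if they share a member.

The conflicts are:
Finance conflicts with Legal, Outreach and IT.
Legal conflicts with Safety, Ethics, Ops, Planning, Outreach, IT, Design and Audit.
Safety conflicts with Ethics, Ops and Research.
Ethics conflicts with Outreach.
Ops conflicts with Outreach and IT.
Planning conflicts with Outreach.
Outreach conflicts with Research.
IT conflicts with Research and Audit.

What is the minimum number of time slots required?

3

Legal, Planning, Outreach are mutually in conflict, so at least 3 time slots are needed.
A valid assignment using 3 time slots: Finance=3, Legal=1, Safety=2, Ethics=3, Ops=3, Planning=3, Outreach=2, IT=2, Design=2, Research=1, Audit=3. Each listed conflict is separated.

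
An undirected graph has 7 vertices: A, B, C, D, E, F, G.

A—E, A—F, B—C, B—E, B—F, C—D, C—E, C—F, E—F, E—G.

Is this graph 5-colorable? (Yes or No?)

The chromatic number is 4. B, C, E, F are mutually adjacent (a clique of size 4), so at least 4 colors are needed.
One proper 4-coloring: A=green, B=yellow, C=green, D=red, E=red, F=blue, G=blue.
Since 5 ≥ 4, a proper 5-coloring certainly exists.

Yes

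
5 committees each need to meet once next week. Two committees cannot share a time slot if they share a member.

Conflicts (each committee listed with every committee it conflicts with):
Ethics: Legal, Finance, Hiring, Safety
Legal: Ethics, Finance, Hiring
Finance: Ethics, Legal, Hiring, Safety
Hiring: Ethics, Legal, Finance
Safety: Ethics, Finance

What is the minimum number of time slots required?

4

Ethics, Legal, Finance, Hiring all conflict with each other, so at least 4 time slots are needed.
4 time slots suffice: time slot 1 → {Finance}; time slot 2 → {Ethics}; time slot 3 → {Hiring, Safety}; time slot 4 → {Legal}. No two conflicting committees share a time slot.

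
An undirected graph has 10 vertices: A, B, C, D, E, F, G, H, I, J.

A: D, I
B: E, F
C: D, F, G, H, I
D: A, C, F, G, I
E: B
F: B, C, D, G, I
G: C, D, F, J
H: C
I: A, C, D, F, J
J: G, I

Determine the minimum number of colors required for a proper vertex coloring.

4

C, D, F, I are mutually adjacent (a clique of size 4), so at least 4 colors are needed.
4 colors suffice: color 1 → {B, D, H, J}; color 2 → {A, C, E}; color 3 → {G, I}; color 4 → {F}. Every edge joins two different colors.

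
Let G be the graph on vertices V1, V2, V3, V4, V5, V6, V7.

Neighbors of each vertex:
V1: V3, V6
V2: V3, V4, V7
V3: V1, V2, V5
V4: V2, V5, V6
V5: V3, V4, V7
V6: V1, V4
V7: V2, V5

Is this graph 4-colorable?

Yes

The chromatic number is 3. The cycle V6-V1-V3-V5-V4-V6 has odd length 5, so it cannot be 2-colored; at least 3 colors are needed.
3 colors suffice: color 1 → {V3, V4, V7}; color 2 → {V1, V2, V5}; color 3 → {V6}.
Since 4 ≥ 3, a proper 4-coloring certainly exists.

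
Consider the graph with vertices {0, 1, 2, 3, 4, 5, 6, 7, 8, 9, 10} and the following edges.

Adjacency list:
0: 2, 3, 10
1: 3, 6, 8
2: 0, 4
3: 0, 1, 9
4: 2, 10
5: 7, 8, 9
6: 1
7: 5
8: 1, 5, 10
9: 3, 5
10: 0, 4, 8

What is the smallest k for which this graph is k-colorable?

3

The cycle 10-8-1-3-0-10 has odd length 5, so it cannot be 2-colored; at least 3 colors are needed.
One proper 3-coloring: 0=b, 1=b, 2=a, 3=a, 4=b, 5=a, 6=a, 7=b, 8=c, 9=b, 10=a. Every edge joins two different colors.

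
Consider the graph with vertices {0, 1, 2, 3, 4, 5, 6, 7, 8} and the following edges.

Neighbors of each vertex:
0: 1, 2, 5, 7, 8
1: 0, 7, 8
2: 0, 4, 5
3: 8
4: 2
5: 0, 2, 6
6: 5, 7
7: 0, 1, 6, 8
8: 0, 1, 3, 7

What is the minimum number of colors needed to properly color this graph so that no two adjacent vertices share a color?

0, 1, 7, 8 are mutually adjacent (a clique of size 4), so at least 4 colors are needed.
A valid assignment using 4 colors: 0=red, 1=yellow, 2=green, 3=red, 4=red, 5=blue, 6=red, 7=blue, 8=green. Each edge has distinct colors on its endpoints.

4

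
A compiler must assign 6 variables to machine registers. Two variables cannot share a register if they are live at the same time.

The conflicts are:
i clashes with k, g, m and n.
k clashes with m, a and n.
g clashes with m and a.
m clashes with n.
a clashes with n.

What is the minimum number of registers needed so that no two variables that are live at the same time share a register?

4

i, k, m, n all conflict with each other, so at least 4 registers are needed.
Using 4 registers: i=1, k=3, g=2, m=4, a=1, n=2. No two conflicting variables share a register.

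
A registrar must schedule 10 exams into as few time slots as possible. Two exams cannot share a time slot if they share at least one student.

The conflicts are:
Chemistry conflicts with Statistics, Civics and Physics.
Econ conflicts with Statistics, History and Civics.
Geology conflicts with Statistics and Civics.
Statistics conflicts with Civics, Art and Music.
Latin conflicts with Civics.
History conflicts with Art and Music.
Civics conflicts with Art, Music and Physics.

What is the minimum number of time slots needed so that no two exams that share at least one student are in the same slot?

Statistics, Civics, Music all conflict with each other, so at least 3 time slots are needed.
3 time slots suffice: time slot 1 → {History, Civics}; time slot 2 → {Statistics, Latin, Physics}; time slot 3 → {Chemistry, Econ, Geology, Art, Music}. Each listed conflict is separated.

3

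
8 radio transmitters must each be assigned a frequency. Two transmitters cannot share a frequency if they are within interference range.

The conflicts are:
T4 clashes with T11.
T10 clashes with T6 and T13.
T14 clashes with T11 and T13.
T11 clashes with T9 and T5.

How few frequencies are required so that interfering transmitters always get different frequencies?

2

T10 and T6 conflict, so at least 2 frequencies are needed.
2 frequencies suffice: T4=2, T10=2, T14=2, T6=1, T11=1, T9=2, T13=1, T5=2. No two conflicting transmitters share a frequency.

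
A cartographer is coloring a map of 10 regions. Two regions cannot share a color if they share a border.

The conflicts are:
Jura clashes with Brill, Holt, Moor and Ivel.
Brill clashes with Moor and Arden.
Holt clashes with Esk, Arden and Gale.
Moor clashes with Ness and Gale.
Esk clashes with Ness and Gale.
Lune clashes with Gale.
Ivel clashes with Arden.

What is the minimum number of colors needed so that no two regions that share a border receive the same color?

Jura, Brill, Moor are mutually in conflict, so at least 3 colors are needed.
One proper 3-coloring: Jura=1, Brill=3, Holt=2, Moor=2, Esk=3, Ness=1, Lune=2, Ivel=2, Arden=1, Gale=1. Every pair that conflicts lands in different colors.

3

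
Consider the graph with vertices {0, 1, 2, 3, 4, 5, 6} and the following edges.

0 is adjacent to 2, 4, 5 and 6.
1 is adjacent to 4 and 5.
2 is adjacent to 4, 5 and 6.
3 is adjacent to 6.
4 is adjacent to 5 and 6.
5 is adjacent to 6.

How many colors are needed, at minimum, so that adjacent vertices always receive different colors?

0, 2, 4, 5, 6 are mutually adjacent (a clique of size 5), so at least 5 colors are needed.
A valid assignment using 5 colors: 0=d, 1=b, 2=e, 3=a, 4=c, 5=a, 6=b. Every edge joins two different colors.

5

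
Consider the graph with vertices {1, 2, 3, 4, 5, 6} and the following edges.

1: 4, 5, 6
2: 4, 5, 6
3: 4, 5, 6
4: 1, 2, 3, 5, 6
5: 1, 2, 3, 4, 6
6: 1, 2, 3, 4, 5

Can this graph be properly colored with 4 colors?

The chromatic number is 4. 1, 4, 5, 6 form a clique, so at least 4 colors are needed.
A valid assignment using 4 colors: 1=d, 2=d, 3=d, 4=a, 5=c, 6=b.
That is already a proper 4-coloring.

Yes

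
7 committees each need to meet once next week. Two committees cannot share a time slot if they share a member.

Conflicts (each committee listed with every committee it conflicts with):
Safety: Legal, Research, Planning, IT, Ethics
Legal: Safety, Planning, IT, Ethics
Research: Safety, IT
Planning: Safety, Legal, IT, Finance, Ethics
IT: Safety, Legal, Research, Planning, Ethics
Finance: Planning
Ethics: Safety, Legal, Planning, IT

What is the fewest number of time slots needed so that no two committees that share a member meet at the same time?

Safety, Legal, Planning, IT, Ethics pairwise conflict, so at least 5 time slots are needed.
5 time slots suffice: time slot 1 → {Safety, Finance}; time slot 2 → {Research, Planning}; time slot 3 → {IT}; time slot 4 → {Ethics}; time slot 5 → {Legal}. Every pair that conflicts lands in different time slots.

5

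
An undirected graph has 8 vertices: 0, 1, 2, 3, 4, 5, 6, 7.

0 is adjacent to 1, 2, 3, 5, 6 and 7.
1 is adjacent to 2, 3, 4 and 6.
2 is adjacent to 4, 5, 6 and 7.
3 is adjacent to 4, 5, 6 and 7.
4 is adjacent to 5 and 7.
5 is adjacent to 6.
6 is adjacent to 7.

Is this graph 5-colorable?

The chromatic number is 4. 0, 2, 5, 6 are pairwise adjacent (a clique of size 4), so at least 4 colors are needed.
A valid assignment using 4 colors: 0=a, 1=d, 2=c, 3=c, 4=a, 5=d, 6=b, 7=d.
Since 5 ≥ 4, a proper 5-coloring certainly exists.

Yes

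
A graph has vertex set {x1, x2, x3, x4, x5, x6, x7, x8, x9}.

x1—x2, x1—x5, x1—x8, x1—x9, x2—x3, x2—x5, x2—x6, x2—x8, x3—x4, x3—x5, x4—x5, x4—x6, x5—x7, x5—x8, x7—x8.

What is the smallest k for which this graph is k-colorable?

x1, x2, x5, x8 are pairwise adjacent (a clique of size 4), so at least 4 colors are needed.
4 colors suffice: color 1 → {x5, x6, x9}; color 2 → {x2, x4, x7}; color 3 → {x3, x8}; color 4 → {x1}. Each edge has distinct colors on its endpoints.

4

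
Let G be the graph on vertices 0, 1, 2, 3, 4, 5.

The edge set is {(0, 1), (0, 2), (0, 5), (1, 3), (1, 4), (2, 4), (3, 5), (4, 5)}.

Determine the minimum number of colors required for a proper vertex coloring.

2 and 4 are adjacent, so at least 2 colors are needed.
2 colors suffice: color a → {1, 2, 5}; color b → {0, 3, 4}. Every edge joins two different colors.

2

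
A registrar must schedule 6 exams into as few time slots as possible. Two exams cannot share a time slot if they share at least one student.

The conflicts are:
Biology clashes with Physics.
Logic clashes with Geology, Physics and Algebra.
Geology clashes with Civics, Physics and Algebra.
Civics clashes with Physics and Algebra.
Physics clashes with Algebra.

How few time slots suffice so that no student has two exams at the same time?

4

Geology, Civics, Physics, Algebra pairwise conflict, so at least 4 time slots are needed.
4 time slots suffice: Biology=2, Logic=4, Geology=2, Civics=4, Physics=1, Algebra=3. No two conflicting exams share a time slot.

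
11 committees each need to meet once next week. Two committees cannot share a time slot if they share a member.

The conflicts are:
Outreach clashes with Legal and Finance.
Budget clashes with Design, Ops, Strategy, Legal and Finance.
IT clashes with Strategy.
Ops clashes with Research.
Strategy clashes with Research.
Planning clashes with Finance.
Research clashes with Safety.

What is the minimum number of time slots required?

Budget and Design conflict, so at least 2 time slots are needed.
2 time slots suffice: Outreach=1, Budget=1, IT=1, Design=2, Ops=2, Strategy=2, Planning=1, Legal=2, Finance=2, Research=1, Safety=2. Each listed conflict is separated.

2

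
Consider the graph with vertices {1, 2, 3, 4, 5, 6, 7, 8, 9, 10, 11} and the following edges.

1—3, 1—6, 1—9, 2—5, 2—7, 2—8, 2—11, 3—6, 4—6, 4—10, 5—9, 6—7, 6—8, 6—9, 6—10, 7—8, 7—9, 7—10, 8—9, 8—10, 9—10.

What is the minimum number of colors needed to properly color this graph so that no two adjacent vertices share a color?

5

6, 7, 8, 9, 10 are pairwise adjacent (a clique of size 5), so at least 5 colors are needed.
One proper 5-coloring: 1=green, 2=red, 3=blue, 4=blue, 5=green, 6=red, 7=yellow, 8=purple, 9=blue, 10=green, 11=blue. Every edge joins two different colors.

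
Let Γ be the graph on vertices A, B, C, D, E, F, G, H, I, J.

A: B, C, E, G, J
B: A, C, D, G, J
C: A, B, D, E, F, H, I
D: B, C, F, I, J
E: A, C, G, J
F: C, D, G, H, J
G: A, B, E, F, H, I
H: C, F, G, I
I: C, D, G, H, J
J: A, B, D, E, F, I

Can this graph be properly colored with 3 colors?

Yes

The chromatic number is 3. D, F, J are pairwise adjacent, so at least 3 colors are needed.
A valid assignment using 3 colors: A=2, B=3, C=1, D=2, E=3, F=3, G=1, H=2, I=3, J=1.
That is already a proper 3-coloring.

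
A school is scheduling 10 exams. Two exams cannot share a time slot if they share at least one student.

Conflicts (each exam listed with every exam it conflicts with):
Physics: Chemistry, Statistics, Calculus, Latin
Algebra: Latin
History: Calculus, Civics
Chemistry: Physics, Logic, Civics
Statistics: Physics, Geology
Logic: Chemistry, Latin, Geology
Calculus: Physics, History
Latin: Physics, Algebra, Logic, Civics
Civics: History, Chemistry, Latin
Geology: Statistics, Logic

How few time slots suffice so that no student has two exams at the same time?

The cycle Physics-Chemistry-Civics-History-Calculus-Physics has odd length 5, so it cannot be 2-colored; at least 3 time slots are needed.
3 time slots suffice: time slot 1 → {History, Chemistry, Statistics, Latin}; time slot 2 → {Physics, Algebra, Logic, Civics}; time slot 3 → {Calculus, Geology}. No two conflicting exams share a time slot.

3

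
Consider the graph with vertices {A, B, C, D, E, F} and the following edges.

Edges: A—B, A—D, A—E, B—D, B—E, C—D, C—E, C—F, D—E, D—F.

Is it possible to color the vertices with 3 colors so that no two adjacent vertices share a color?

No

A, B, D, E are mutually adjacent (a clique of size 4), so at least 4 colors are needed.
So 3 colors are not enough.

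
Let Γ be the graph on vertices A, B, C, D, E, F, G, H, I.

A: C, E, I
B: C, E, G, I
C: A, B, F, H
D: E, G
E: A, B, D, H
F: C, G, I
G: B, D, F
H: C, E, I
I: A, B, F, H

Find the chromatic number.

2

C and F are adjacent, so at least 2 colors are needed.
A valid assignment using 2 colors: A=2, B=2, C=1, D=2, E=1, F=2, G=1, H=2, I=1. Each edge has distinct colors on its endpoints.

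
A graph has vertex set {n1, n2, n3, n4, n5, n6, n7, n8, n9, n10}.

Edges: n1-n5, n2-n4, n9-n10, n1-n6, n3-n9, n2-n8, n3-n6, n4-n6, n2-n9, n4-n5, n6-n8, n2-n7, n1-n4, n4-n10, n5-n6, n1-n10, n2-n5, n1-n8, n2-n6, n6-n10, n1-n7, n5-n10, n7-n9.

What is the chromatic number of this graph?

n1, n4, n5, n6, n10 are pairwise adjacent (a clique of size 5), so at least 5 colors are needed.
A valid assignment using 5 colors: n1=B, n2=B, n3=B, n4=G, n5=Y, n6=R, n7=G, n8=G, n9=R, n10=P. Every edge joins two different colors.

5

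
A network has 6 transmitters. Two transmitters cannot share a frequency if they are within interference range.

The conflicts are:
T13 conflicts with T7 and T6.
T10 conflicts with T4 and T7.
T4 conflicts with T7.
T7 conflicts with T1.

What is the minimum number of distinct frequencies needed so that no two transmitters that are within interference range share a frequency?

3

T10, T4, T7 pairwise conflict, so at least 3 frequencies are needed.
3 frequencies suffice: frequency 1 → {T7, T6}; frequency 2 → {T13, T4, T1}; frequency 3 → {T10}. No two conflicting transmitters share a frequency.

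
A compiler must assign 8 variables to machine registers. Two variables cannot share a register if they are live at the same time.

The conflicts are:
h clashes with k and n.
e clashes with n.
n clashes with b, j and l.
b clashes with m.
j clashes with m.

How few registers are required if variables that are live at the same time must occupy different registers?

2

e and n conflict, so at least 2 registers are needed.
Using 2 registers: h=2, e=2, k=1, n=1, b=2, j=2, m=1, l=2. No two conflicting variables share a register.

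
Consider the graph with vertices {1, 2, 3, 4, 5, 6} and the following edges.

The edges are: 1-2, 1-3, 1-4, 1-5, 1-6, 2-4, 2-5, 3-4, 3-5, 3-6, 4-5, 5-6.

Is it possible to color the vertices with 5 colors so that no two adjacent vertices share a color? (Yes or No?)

The chromatic number is 4. 1, 3, 5, 6 form a clique, so at least 4 colors are needed.
A valid assignment using 4 colors: 1=red, 2=green, 3=green, 4=yellow, 5=blue, 6=yellow.
Since 5 ≥ 4, a proper 5-coloring certainly exists.

Yes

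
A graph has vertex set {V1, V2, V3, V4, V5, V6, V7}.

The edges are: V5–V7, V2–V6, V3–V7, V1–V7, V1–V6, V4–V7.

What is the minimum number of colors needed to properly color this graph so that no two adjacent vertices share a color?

2

V3 and V7 are adjacent, so at least 2 colors are needed.
2 colors suffice: color 1 → {V6, V7}; color 2 → {V1, V2, V3, V4, V5}. No two adjacent vertices share a color.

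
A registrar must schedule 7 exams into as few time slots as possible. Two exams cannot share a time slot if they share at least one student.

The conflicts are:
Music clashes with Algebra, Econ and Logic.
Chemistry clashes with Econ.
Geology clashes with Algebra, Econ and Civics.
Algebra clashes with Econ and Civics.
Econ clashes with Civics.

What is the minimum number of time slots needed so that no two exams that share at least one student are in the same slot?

4

Geology, Algebra, Econ, Civics pairwise conflict, so at least 4 time slots are needed.
4 time slots suffice: Music=3, Chemistry=2, Geology=4, Algebra=2, Econ=1, Civics=3, Logic=1. No two conflicting exams share a time slot.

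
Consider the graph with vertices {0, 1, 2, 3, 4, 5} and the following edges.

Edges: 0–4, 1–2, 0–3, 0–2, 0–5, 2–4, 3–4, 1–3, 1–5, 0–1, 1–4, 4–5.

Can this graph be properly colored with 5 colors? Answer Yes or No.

The chromatic number is 4. 0, 1, 2, 4 form a clique, so at least 4 colors are needed.
A valid assignment using 4 colors: 0=blue, 1=red, 2=yellow, 3=yellow, 4=green, 5=yellow.
Since 5 ≥ 4, a proper 5-coloring certainly exists.

Yes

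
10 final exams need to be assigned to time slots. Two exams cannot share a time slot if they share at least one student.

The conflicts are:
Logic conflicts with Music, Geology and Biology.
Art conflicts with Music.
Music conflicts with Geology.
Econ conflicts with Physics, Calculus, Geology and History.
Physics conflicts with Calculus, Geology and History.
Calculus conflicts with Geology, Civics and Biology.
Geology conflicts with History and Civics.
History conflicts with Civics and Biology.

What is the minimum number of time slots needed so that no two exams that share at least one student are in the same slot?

4

Econ, Physics, Geology, History all conflict with each other, so at least 4 time slots are needed.
A valid assignment using 4 time slots: Logic=3, Art=1, Music=2, Econ=3, Physics=4, Calculus=2, Geology=1, History=2, Civics=3, Biology=1. No two conflicting exams share a time slot.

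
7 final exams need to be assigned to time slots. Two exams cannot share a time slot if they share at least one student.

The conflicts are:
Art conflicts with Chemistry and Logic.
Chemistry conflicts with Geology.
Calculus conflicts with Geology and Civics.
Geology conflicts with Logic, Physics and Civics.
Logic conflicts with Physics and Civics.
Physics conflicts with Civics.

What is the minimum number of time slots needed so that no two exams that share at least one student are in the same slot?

Geology, Logic, Physics, Civics all conflict with each other, so at least 4 time slots are needed.
A valid assignment using 4 time slots: Art=1, Chemistry=2, Calculus=3, Geology=1, Logic=3, Physics=4, Civics=2. No two conflicting exams share a time slot.

4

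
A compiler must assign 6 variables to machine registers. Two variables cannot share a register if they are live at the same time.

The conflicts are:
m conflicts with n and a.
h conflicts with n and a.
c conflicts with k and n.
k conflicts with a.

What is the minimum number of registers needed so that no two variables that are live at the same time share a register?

The cycle a-k-c-n-h-a has odd length 5, so it cannot be 2-colored; at least 3 registers are needed.
3 registers suffice: register 1 → {n, a}; register 2 → {m, h, c}; register 3 → {k}. Every pair that conflicts lands in different registers.

3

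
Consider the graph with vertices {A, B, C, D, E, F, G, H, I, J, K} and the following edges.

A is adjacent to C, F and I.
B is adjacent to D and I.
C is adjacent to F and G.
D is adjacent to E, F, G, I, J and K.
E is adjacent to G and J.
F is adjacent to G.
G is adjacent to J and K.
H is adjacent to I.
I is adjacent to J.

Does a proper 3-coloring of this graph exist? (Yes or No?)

No

D, E, G, J are mutually adjacent (a clique of size 4), so at least 4 colors are needed.
So 3 colors are not enough.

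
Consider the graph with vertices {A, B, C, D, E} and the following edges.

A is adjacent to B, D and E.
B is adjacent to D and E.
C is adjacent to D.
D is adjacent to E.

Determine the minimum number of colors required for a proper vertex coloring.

4

A, B, D, E are mutually adjacent (a clique of size 4), so at least 4 colors are needed.
4 colors suffice: A=4, B=3, C=2, D=1, E=2. Every edge joins two different colors.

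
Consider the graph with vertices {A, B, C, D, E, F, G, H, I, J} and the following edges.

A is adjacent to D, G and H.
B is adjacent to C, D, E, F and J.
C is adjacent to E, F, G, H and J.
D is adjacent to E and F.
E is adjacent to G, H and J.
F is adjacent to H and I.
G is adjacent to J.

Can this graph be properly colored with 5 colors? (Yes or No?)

Yes

The chromatic number is 4. B, C, E, J are mutually adjacent (a clique of size 4), so at least 4 colors are needed.
4 colors suffice: A=2, B=3, C=1, D=1, E=2, F=2, G=3, H=3, I=1, J=4.
Since 5 ≥ 4, a proper 5-coloring certainly exists.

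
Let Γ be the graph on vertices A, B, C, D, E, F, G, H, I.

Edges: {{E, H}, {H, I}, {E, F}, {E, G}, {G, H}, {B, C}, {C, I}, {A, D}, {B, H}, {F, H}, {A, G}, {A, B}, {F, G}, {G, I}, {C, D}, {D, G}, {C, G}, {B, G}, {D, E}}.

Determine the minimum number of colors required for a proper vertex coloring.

E, F, G, H are pairwise adjacent (a clique of size 4), so at least 4 colors are needed.
4 colors suffice: color red → {G}; color blue → {D, H}; color green → {B, E, I}; color yellow → {A, C, F}. No two adjacent vertices share a color.

4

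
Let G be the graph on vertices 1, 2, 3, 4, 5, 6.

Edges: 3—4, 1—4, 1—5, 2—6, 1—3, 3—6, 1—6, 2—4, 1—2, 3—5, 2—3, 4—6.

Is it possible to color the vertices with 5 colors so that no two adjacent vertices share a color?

The chromatic number is 5. 1, 2, 3, 4, 6 form a clique, so at least 5 colors are needed.
One proper 5-coloring: 1=a, 2=e, 3=b, 4=c, 5=c, 6=d.
That is already a proper 5-coloring.

Yes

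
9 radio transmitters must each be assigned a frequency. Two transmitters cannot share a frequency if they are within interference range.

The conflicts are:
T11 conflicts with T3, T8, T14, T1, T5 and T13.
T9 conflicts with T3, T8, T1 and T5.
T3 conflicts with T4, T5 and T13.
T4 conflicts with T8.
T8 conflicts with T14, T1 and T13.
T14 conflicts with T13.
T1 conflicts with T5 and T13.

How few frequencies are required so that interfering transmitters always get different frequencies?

4

T11, T8, T14, T13 pairwise conflict, so at least 4 frequencies are needed.
A valid assignment using 4 frequencies: T11=2, T9=2, T3=1, T4=2, T8=1, T14=4, T1=4, T5=3, T13=3. Each listed conflict is separated.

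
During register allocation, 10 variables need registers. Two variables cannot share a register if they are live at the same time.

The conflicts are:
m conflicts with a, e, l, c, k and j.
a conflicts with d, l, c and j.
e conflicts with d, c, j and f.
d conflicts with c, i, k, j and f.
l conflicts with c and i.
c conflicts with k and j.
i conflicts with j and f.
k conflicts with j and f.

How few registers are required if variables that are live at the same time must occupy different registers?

d, c, k, j are mutually in conflict, so at least 4 registers are needed.
4 registers suffice: register 1 → {l, j, f}; register 2 → {m, d}; register 3 → {c, i}; register 4 → {a, e, k}. No two conflicting variables share a register.

4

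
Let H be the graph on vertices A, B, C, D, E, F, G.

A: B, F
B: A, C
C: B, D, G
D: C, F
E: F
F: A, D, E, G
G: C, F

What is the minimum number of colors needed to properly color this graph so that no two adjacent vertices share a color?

3

The cycle F-D-C-B-A-F has odd length 5, so it cannot be 2-colored; at least 3 colors are needed.
3 colors suffice: color 1 → {C, F}; color 2 → {A, D, E, G}; color 3 → {B}. No two adjacent vertices share a color.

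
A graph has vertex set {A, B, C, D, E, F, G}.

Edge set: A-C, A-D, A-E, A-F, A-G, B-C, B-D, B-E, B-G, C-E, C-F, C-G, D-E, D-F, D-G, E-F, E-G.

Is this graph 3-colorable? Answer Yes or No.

No

B, C, E, G are pairwise adjacent (a clique of size 4), so at least 4 colors are needed.
So 3 colors are not enough.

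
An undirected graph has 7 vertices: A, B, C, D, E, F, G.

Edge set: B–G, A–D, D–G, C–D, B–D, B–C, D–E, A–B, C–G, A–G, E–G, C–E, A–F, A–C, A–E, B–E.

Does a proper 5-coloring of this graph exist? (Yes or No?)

A, B, C, D, E, G form a clique, so at least 6 colors are needed.
So 5 colors are not enough.

No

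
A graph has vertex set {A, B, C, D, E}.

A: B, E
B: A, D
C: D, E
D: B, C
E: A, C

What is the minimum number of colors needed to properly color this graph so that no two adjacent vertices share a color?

3

The cycle B-A-E-C-D-B has odd length 5, so it cannot be 2-colored; at least 3 colors are needed.
3 colors suffice: color 1 → {D, E}; color 2 → {A, C}; color 3 → {B}. Every edge joins two different colors.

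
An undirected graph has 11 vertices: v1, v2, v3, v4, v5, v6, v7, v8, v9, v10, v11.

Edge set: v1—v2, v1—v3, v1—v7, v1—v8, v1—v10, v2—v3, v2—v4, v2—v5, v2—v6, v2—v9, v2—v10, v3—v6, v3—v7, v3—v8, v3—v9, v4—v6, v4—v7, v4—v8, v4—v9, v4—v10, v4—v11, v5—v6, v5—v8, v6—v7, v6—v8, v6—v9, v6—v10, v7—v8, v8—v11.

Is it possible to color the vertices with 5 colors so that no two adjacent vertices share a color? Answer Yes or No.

The chromatic number is 4. v1, v3, v7, v8 are mutually adjacent (a clique of size 4), so at least 4 colors are needed.
4 colors suffice: v1=1, v2=2, v3=3, v4=3, v5=3, v6=1, v7=4, v8=2, v9=4, v10=4, v11=1.
Since 5 ≥ 4, a proper 5-coloring certainly exists.

Yes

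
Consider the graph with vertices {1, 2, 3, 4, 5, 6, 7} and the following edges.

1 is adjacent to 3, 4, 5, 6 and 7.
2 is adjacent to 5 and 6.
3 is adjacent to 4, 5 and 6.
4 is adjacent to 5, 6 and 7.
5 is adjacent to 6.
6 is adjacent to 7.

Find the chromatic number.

1, 3, 4, 5, 6 are pairwise adjacent (a clique of size 5), so at least 5 colors are needed.
5 colors suffice: 1=green, 2=green, 3=purple, 4=yellow, 5=blue, 6=red, 7=blue. Every edge joins two different colors.

5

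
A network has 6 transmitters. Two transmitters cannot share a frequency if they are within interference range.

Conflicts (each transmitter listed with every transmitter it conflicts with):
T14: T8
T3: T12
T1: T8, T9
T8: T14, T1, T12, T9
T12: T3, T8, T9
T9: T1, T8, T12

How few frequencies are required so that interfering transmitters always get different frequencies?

T8, T12, T9 are mutually in conflict, so at least 3 frequencies are needed.
Using 3 frequencies: T14=2, T3=1, T1=3, T8=1, T12=3, T9=2. Each listed conflict is separated.

3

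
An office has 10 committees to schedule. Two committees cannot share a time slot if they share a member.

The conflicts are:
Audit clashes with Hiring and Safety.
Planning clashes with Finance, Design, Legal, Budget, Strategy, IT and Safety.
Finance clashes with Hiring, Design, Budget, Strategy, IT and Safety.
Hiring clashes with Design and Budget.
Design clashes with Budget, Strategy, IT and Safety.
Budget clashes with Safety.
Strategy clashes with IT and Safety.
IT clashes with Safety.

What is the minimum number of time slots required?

6

Planning, Finance, Design, Strategy, IT, Safety all conflict with each other, so at least 6 time slots are needed.
A valid assignment using 6 time slots: Audit=2, Planning=1, Finance=4, Hiring=1, Design=2, Legal=2, Budget=5, Strategy=5, IT=6, Safety=3. Every pair that conflicts lands in different time slots.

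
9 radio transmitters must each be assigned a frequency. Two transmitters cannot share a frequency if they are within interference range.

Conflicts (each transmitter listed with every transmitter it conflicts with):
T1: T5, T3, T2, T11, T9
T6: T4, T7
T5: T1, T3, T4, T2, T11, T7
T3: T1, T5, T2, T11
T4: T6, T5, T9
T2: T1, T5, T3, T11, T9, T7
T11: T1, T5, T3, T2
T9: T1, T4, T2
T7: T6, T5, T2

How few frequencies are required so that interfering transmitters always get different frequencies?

5

T1, T5, T3, T2, T11 all conflict with each other, so at least 5 frequencies are needed.
5 frequencies suffice: T1=3, T6=1, T5=1, T3=5, T4=2, T2=2, T11=4, T9=1, T7=3. Each listed conflict is separated.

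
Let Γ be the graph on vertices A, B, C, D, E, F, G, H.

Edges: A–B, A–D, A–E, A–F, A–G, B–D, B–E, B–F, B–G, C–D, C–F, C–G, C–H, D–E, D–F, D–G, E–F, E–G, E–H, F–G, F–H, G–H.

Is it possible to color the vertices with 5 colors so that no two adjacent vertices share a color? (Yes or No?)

No

A, B, D, E, F, G are mutually adjacent (a clique of size 6), so at least 6 colors are needed.
So 5 colors are not enough.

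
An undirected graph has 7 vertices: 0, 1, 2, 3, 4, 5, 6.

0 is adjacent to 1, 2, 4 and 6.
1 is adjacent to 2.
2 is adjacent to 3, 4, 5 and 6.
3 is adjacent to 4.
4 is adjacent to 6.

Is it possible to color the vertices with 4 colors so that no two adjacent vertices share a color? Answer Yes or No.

Yes

The chromatic number is 4. 0, 2, 4, 6 are mutually adjacent (a clique of size 4), so at least 4 colors are needed.
One proper 4-coloring: 0=blue, 1=green, 2=red, 3=blue, 4=green, 5=blue, 6=yellow.
That is already a proper 4-coloring.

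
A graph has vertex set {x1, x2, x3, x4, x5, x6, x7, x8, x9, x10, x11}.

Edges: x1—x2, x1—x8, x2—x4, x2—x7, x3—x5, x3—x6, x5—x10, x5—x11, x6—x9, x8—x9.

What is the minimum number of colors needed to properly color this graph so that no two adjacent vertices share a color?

2

x2 and x7 are adjacent, so at least 2 colors are needed.
2 colors suffice: color 1 → {x2, x5, x6, x8}; color 2 → {x1, x3, x4, x7, x9, x10, x11}. No two adjacent vertices share a color.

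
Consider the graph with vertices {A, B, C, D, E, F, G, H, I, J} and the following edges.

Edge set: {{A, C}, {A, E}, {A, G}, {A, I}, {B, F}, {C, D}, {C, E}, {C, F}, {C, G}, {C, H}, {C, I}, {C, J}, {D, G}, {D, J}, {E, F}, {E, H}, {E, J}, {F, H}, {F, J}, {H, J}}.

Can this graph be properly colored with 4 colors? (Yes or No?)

No

C, E, F, H, J form a clique, so at least 5 colors are needed.
So 4 colors are not enough.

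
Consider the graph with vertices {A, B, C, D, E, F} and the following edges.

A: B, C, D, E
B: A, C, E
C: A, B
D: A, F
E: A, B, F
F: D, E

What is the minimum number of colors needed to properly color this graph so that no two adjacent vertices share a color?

3

A, B, C form a triangle, so at least 3 colors are needed.
3 colors suffice: A=red, B=green, C=blue, D=blue, E=blue, F=red. Each edge has distinct colors on its endpoints.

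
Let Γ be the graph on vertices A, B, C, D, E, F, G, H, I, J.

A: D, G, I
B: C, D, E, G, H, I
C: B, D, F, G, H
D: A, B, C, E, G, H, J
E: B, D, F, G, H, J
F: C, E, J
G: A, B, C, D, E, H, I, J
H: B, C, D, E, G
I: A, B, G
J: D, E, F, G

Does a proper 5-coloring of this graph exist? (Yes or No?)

The chromatic number is 5. B, D, E, G, H are mutually adjacent (a clique of size 5), so at least 5 colors are needed.
A valid assignment using 5 colors: A=3, B=4, C=3, D=2, E=3, F=1, G=1, H=5, I=2, J=4.
That is already a proper 5-coloring.

Yes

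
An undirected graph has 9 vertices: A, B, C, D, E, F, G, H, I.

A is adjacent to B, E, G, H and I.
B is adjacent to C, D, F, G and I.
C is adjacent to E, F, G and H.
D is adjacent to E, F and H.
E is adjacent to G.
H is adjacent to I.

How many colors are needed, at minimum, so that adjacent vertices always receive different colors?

3

B, C, F form a triangle, so at least 3 colors are needed.
3 colors suffice: color 1 → {B, E, H}; color 2 → {A, C, D}; color 3 → {F, G, I}. Each edge has distinct colors on its endpoints.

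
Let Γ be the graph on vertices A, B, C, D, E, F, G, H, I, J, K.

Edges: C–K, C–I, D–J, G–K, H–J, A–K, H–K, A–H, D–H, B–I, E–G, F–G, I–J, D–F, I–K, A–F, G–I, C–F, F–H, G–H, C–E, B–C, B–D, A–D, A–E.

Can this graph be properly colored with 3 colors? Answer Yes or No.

A, D, F, H are mutually adjacent (a clique of size 4), so at least 4 colors are needed.
So 3 colors are not enough.

No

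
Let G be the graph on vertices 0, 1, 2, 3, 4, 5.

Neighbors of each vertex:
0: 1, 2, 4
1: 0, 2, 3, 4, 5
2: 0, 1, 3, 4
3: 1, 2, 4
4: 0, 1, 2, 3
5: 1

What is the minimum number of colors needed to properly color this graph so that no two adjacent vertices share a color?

0, 1, 2, 4 form a clique, so at least 4 colors are needed.
4 colors suffice: color a → {1}; color b → {2, 5}; color c → {4}; color d → {0, 3}. Every edge joins two different colors.

4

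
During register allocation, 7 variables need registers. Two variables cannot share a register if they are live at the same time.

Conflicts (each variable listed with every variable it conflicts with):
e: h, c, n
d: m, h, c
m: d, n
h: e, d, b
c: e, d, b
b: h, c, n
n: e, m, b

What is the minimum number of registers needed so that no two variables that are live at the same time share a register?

3

The cycle b-n-m-d-c-b has odd length 5, so it cannot be 2-colored; at least 3 registers are needed.
A valid assignment using 3 registers: e=2, d=2, m=3, h=1, c=1, b=2, n=1. Each listed conflict is separated.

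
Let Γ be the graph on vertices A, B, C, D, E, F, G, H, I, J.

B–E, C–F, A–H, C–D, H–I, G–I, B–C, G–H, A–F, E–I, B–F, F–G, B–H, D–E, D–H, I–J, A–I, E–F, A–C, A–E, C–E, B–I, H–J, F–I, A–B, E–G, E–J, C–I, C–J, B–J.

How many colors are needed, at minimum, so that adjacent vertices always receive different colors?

A, B, C, E, F, I are mutually adjacent (a clique of size 6), so at least 6 colors are needed.
6 colors suffice: color 1 → {E, H}; color 2 → {D, I}; color 3 → {B, G}; color 4 → {C}; color 5 → {F, J}; color 6 → {A}. No two adjacent vertices share a color.

6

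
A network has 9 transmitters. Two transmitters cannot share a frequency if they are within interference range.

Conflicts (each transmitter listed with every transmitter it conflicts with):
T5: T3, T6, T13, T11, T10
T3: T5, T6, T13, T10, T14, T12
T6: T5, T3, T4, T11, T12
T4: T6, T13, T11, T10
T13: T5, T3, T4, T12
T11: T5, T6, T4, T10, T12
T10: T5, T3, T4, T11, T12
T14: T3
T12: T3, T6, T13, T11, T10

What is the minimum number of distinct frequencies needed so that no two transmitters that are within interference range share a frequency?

T4, T11, T10 are mutually in conflict, so at least 3 frequencies are needed.
3 frequencies suffice: frequency 1 → {T3, T11}; frequency 2 → {T6, T13, T10, T14}; frequency 3 → {T5, T4, T12}. Every pair that conflicts lands in different frequencies.

3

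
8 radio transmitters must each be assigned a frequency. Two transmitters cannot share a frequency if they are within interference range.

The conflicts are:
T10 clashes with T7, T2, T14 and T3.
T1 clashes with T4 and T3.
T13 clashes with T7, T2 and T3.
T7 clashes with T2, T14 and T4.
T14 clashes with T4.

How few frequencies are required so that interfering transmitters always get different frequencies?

T7, T14, T4 are mutually in conflict, so at least 3 frequencies are needed.
A valid assignment using 3 frequencies: T10=2, T1=3, T13=2, T7=1, T2=3, T14=3, T4=2, T3=1. No two conflicting transmitters share a frequency.

3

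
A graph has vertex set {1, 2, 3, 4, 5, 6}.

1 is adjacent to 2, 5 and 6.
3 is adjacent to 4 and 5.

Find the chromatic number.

1 and 2 are adjacent, so at least 2 colors are needed.
A valid assignment using 2 colors: 1=a, 2=b, 3=a, 4=b, 5=b, 6=b. Every edge joins two different colors.

2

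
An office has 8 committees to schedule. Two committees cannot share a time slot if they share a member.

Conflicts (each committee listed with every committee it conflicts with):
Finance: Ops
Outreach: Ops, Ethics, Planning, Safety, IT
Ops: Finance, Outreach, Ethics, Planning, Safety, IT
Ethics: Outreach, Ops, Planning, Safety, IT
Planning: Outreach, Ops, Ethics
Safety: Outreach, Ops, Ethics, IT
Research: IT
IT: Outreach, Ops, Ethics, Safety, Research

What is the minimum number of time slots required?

5

Outreach, Ops, Ethics, Safety, IT are mutually in conflict, so at least 5 time slots are needed.
5 time slots suffice: time slot 1 → {Ops, Research}; time slot 2 → {Finance, Ethics}; time slot 3 → {Planning, IT}; time slot 4 → {Outreach}; time slot 5 → {Safety}. Each listed conflict is separated.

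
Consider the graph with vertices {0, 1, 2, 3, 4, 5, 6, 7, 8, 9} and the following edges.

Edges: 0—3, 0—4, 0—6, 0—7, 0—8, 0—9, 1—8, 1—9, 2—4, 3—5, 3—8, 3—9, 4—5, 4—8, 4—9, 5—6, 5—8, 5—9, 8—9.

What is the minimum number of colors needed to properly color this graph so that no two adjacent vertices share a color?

4

3, 5, 8, 9 form a clique, so at least 4 colors are needed.
4 colors suffice: color a → {0, 1, 2, 5}; color b → {6, 7, 9}; color c → {8}; color d → {3, 4}. No two adjacent vertices share a color.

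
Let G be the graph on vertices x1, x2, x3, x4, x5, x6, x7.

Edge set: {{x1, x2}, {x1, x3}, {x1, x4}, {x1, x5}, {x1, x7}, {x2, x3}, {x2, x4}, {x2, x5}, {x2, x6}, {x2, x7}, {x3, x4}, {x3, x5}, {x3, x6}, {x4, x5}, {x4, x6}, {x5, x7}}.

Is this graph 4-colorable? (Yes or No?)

x1, x2, x3, x4, x5 are pairwise adjacent (a clique of size 5), so at least 5 colors are needed.
So 4 colors are not enough.

No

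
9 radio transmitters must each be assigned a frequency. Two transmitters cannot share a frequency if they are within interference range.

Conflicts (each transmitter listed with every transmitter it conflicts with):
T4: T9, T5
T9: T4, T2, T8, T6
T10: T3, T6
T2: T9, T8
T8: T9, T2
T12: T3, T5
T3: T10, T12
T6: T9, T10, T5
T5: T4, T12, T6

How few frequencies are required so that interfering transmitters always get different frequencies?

3

T9, T2, T8 are mutually in conflict, so at least 3 frequencies are needed.
Using 3 frequencies: T4=2, T9=1, T10=3, T2=3, T8=2, T12=2, T3=1, T6=2, T5=1. No two conflicting transmitters share a frequency.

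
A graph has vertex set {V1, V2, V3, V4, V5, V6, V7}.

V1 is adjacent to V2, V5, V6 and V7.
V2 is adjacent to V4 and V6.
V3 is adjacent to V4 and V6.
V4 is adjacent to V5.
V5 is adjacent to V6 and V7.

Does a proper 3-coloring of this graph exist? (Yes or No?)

The chromatic number is 3. V1, V5, V6 form a triangle, so at least 3 colors are needed.
One proper 3-coloring: V1=3, V2=1, V3=1, V4=2, V5=1, V6=2, V7=2.
That is already a proper 3-coloring.

Yes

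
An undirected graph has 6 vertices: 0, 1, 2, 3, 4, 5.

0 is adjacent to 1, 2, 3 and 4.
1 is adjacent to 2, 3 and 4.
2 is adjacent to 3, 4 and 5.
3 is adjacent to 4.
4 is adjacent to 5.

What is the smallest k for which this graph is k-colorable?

5

0, 1, 2, 3, 4 form a clique, so at least 5 colors are needed.
5 colors suffice: 0=green, 1=yellow, 2=blue, 3=purple, 4=red, 5=green. No two adjacent vertices share a color.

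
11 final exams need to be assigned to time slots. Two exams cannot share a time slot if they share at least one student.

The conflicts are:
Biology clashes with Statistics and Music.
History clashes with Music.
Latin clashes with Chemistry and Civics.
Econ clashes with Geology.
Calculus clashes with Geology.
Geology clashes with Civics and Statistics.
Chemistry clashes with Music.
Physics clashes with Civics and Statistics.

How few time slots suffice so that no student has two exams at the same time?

The cycle Biology-Statistics-Geology-Civics-Latin-Chemistry-Music-Biology has odd length 7, so it cannot be 2-colored; at least 3 time slots are needed.
A valid assignment using 3 time slots: Biology=3, History=2, Latin=1, Econ=2, Calculus=2, Geology=1, Chemistry=2, Physics=1, Civics=2, Statistics=2, Music=1. Each listed conflict is separated.

3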